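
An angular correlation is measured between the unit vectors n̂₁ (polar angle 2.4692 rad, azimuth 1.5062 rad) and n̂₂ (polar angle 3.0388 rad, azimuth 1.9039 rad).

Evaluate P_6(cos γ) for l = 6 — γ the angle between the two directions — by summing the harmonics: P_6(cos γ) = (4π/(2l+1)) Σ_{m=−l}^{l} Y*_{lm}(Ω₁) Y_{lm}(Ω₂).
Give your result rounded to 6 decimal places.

Addition theorem: P_6(cos γ) = (4π/13) Σ_m Y*_{lm}(Ω₁) Y_{lm}(Ω₂), m = −6…6:
  m=-6: Y*=(-0.026115, 0.010661)  Y=(0.000000, 0.000001)  product (-0.000000, -0.000000)
  m=-5: Y*=(-0.038954, -0.116386)  Y=(0.000019, -0.000002)  product (-0.000001, -0.000002)
  m=-4: Y*=(0.297609, -0.078656)  Y=(0.000092, -0.000380)  product (-0.000002, -0.000120)
  m=-3: Y*=(0.088514, 0.451022)  Y=(-0.004642, -0.002985)  product (0.000936, -0.002358)
  m=-2: Y*=(-0.293830, 0.038173)  Y=(-0.041784, 0.032846)  product (0.011023, -0.011246)
  m=-1: Y*=(0.012953, 0.200244)  Y=(0.104835, 0.302994)  product (-0.059315, 0.024917)
  m=+0: Y*=(-0.366940, -0.000000)  Y=(0.907306, 0.000000)  product (-0.332927, -0.000000)
  m=+1: Y*=(-0.012953, 0.200244)  Y=(-0.104835, 0.302994)  product (-0.059315, -0.024917)
  m=+2: Y*=(-0.293830, -0.038173)  Y=(-0.041784, -0.032846)  product (0.011023, 0.011246)
  m=+3: Y*=(-0.088514, 0.451022)  Y=(0.004642, -0.002985)  product (0.000936, 0.002358)
  m=+4: Y*=(0.297609, 0.078656)  Y=(0.000092, 0.000380)  product (-0.000002, 0.000120)
  m=+5: Y*=(0.038954, -0.116386)  Y=(-0.000019, -0.000002)  product (-0.000001, 0.000002)
  m=+6: Y*=(-0.026115, -0.010661)  Y=(0.000000, -0.000001)  product (-0.000000, 0.000000)
Total Σ_m = (-0.427646, -0.000000). Multiply by 0.966644: (-0.413381, -0.000000). P_6(cos γ) = -0.413381

-0.413381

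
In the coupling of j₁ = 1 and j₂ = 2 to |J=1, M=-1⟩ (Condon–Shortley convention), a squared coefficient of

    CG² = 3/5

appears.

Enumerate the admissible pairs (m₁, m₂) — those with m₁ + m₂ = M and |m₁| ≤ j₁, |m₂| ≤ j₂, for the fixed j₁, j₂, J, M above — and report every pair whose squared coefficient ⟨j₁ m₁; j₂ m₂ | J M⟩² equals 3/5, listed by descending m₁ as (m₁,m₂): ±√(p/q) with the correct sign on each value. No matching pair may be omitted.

(1,-2): +√(3/5)

Admissible pairs with m₁+m₂ = M = -1: (-1,0), (0,-1), (1,-2)
  (m₁,m₂)=(1,-2): CG² = 3/5, CG = +√(3/5)   ← matches the target
  (m₁,m₂)=(0,-1): CG² = 3/10, CG = −√(3/10)
  (m₁,m₂)=(-1,0): CG² = 1/10, CG = +√(1/10)
Pairs with CG² = 3/5: (1,-2): +√(3/5)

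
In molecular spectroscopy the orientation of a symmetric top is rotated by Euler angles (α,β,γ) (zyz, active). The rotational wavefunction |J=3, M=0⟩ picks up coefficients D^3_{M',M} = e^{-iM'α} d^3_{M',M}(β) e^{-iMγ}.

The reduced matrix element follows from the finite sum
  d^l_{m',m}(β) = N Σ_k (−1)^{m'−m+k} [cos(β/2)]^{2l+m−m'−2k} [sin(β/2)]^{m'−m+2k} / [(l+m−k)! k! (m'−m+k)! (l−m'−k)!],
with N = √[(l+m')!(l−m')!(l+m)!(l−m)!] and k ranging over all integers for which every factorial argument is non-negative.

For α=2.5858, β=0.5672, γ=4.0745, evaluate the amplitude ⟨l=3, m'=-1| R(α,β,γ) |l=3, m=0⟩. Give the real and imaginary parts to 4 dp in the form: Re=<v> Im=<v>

Re=-0.5053 Im=0.3138

Split into d^3_{-1,0}(β=0.5672) × two z-phases.
With c≡cos(β/2)=0.960054 and s≡sin(β/2)=0.279814, N=[2·24·6·6]^{1/2}=41.569219
Admissible k: 1..3 (factorial args all ≥0)
  k=1: (−1)^0·41.5692/(12)·0.9601^5·0.2798^1 = +0.790567
  k=2: (−1)^1·41.5692/(4)·0.9601^3·0.2798^3 = -0.201468
  k=3: (−1)^2·41.5692/(12)·0.9601^1·0.2798^5 = +0.005705
d^3_{-1,0}(0.5672) = +0.790567 -0.201468 +0.005705 = +0.594804
Phases: e^{-i·(-1)·2.5858}=-0.849482+0.527617i, e^{-i·(0)·4.0745}=+1.000000+0.000000i ⇒ D=-0.505275+0.313828i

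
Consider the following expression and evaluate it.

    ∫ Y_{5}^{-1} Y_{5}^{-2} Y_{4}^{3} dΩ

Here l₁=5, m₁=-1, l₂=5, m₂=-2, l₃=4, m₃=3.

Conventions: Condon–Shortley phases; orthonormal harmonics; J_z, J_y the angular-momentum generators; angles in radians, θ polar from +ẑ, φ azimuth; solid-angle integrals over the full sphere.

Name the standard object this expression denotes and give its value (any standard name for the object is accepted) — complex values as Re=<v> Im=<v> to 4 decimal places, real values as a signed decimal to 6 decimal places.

This is a Gaunt coefficient — the integral of a triple product of spherical harmonics over the sphere.
Checks pass: Σm=0; 14 even; l₃=4∈[0,10].
(2·5+1)(2·5+1)(2·4+1) = 1089
Δ: 6! 4! 4! / 15! → 1/3153150
sum: t=1:−1/69120 t=2:+1/1728 t=3:−1/576 t=4:+1/1728 t=5:−1/69120 = -7/11520
3j²(5 5 4; 0 0 0) = Δ·Π!·Σ² = 2/143  (sign -1)
sum: t=2:+1/6912 t=3:−1/5184 = -1/20736
3j²(5 5 4; -1 -2 3) = Δ·Π!·Σ² = 5/2574  (sign +1)
combine: 4πI² = 1089·2/143·5/2574 = 5/169
take √, sign -1: I = -0.04852178

Gaunt coefficient, -0.048522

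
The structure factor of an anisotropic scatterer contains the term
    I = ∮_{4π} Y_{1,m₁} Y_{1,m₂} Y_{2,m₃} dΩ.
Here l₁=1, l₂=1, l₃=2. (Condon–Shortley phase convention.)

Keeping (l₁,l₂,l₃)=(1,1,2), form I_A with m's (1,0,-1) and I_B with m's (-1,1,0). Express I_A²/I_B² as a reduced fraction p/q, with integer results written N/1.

Same 1,1,2: normalisation and zero-m 3j drop out of the ratio.
A: Δ: 0! 2! 2! / 5! → 1/30; sum: t=0:+1/2 = 1/2; 3j²(1 1 2; 1 0 -1) = Δ·Π!·Σ² = 1/10  (sign -1)
B: Δ: 0! 2! 2! / 5! → 1/30; sum: t=0:+1/4 = 1/4; 3j²(1 1 2; -1 1 0) = Δ·Π!·Σ² = 1/30  (sign +1)
I_A²/I_B² = (1/10)/(1/30) = 3/1

3/1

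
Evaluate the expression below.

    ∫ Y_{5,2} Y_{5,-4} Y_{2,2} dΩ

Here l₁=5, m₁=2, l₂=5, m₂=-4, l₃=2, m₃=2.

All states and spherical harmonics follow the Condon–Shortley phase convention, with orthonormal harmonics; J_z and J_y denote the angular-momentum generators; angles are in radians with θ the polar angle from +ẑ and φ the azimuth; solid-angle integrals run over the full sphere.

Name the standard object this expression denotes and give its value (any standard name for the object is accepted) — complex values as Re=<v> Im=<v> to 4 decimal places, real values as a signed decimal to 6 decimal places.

This is a Gaunt coefficient — the integral of a triple product of spherical harmonics over the sphere.
Rules hold: Σm=0, L=12 even, 0≤2≤10.
N = 11·11·5 = 605
Δ = 8!·2!·2!/13! = 1/38610
Racah Σ t=3..5: t=3:−1/2880 t=4:+1/576 t=5:−1/2880 = 1/960
⇒ 3j(5 5 2; 0 0 0)² = 10/429, sgn +1
Racah Σ t=1..1: t=1:−1/20160 = -1/20160
⇒ 3j(5 5 2; 2 -4 2)² = 12/715, sgn -1
4πI² = N·(3j₀)²·(3jₘ)² = 40/169
I = -1·√(0.236686/4π) = -0.13724032

Gaunt coefficient, -0.137240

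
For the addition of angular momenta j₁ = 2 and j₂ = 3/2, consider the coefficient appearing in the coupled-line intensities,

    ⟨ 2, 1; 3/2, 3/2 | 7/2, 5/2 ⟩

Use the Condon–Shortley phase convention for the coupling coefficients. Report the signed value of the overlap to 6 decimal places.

j₁+j₂−J=0  J+j₁−j₂=4  J−j₁+j₂=3  j₁+j₂+J+1=8
(j₁±m₁, j₂±m₂, J±M) = (3,1,3,0,6,1)
P² = 5184/7
sum k=0..0:
  [0] +1/36 = 1/36
S = 1/36
C² = P²·S² = 4/7 ; C = +0.755929

+0.755929  (= +√(4/7))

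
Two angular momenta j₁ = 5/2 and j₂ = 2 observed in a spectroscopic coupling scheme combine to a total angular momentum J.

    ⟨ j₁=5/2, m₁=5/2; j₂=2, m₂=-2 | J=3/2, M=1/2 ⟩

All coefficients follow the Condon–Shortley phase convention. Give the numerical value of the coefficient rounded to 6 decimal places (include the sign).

j₁+j₂−J=3  J+j₁−j₂=2  J−j₁+j₂=1  j₁+j₂+J+1=7
(j₁±m₁, j₂±m₂, J±M) = (5,0,0,4,2,1)
P² = 384/7
sum k=0..0:
  [0] +1/12 = 1/12
S = 1/12
C² = P²·S² = 8/21 ; C = +0.617213

+0.617213  (= +√(8/21))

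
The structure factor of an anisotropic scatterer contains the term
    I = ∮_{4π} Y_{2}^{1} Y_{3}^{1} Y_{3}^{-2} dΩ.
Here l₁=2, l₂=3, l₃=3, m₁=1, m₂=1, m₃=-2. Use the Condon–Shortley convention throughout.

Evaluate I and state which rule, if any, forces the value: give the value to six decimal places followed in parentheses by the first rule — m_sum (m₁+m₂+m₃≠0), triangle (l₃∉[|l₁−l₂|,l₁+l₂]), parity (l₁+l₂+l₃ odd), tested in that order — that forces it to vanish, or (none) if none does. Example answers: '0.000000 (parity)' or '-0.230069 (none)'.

m-sum 0 ✓  L=8 even ✓  1≤3≤5 ✓
Π(2lᵢ+1) = 5×7×7 = 245
triangle coeff Δ(2,3,3) = 1/3780
Σ_t [0,2]: t=0:+1/24 t=1:−1/4 t=2:+1/24 = -1/6
(3j)²=4/105 [(2 3 3; 0 0 0)], sign=+1
Σ_t [0,1]: t=0:+1/48 t=1:−1/12 = -1/16
(3j)²=1/28 [(2 3 3; 1 1 -2)], sign=+1
⇒ 4πI² = 1/3
I = (+1)√(1/3/(4π)) = 0.16286750
No selection rule forces the value: the integral is nonzero (none).

0.162868 (none)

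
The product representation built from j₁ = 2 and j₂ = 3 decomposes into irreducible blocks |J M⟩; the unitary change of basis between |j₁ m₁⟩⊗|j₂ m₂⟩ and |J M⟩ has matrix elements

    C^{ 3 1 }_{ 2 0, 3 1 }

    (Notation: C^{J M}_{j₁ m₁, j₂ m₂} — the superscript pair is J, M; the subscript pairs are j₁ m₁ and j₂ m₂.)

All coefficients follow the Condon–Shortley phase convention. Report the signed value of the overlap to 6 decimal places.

-0.387298

√[7·2!2!4!/9! · 2!2!4!2!4!2!] = √(256/15)
  +(−1)^0/∏(0,2,2,4,0,0)! = 1/96  (running 1/96)
  +(−1)^1/∏(1,1,1,3,1,1)! = -1/6  (running -5/32)
  +(−1)^2/∏(2,0,0,2,2,2)! = 1/16  (running -3/32)
⟨..|..⟩ = √(256/15)·(-3/32) = -0.387298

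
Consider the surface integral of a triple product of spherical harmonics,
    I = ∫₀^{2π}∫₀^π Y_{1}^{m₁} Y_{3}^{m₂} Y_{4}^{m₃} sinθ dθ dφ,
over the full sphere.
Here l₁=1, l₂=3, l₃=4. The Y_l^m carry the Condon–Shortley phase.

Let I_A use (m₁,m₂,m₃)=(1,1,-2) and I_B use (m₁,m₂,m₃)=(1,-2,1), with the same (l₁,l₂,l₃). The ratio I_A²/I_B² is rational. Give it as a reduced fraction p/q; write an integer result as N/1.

5/1

l's match ⇒ only the (l;m) 3-j factors differ between A and B.
A: triangle coeff Δ(1,3,4) = 1/252; Σ_t [0,0]: t=0:+1/96 = 1/96; (3j)²=5/84 [(1 3 4; 1 1 -2)], sign=+1
B: triangle coeff Δ(1,3,4) = 1/252; Σ_t [0,0]: t=0:+1/240 = 1/240; (3j)²=1/84 [(1 3 4; 1 -2 1)], sign=-1
I_A²/I_B² = (5/84)/(1/84) = 5/1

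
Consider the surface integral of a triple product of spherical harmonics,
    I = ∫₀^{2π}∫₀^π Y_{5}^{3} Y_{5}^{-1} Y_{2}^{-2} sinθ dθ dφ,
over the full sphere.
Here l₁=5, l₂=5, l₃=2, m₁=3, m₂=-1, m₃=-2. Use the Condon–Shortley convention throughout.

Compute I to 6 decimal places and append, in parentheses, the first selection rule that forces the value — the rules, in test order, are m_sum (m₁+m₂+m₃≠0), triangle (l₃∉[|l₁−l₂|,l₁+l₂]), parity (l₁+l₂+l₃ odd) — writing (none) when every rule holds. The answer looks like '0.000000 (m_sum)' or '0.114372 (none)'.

0.171169 (none)

m-sum 0 ✓  L=12 even ✓  0≤2≤10 ✓
Π(2lᵢ+1) = 11×11×5 = 605
triangle coeff Δ(5,5,2) = 1/38610
Σ_t [3,5]: t=3:−1/2880 t=4:+1/576 t=5:−1/2880 = 1/960
(3j)²=10/429 [(5 5 2; 0 0 0)], sign=+1
Σ_t [2,2]: t=2:+1/5760 = 1/5760
(3j)²=56/2145 [(5 5 2; 3 -1 -2)], sign=+1
⇒ 4πI² = 560/1521
I = (+1)√(560/1521/(4π)) = 0.17116875
No selection rule forces the value: the integral is nonzero (none).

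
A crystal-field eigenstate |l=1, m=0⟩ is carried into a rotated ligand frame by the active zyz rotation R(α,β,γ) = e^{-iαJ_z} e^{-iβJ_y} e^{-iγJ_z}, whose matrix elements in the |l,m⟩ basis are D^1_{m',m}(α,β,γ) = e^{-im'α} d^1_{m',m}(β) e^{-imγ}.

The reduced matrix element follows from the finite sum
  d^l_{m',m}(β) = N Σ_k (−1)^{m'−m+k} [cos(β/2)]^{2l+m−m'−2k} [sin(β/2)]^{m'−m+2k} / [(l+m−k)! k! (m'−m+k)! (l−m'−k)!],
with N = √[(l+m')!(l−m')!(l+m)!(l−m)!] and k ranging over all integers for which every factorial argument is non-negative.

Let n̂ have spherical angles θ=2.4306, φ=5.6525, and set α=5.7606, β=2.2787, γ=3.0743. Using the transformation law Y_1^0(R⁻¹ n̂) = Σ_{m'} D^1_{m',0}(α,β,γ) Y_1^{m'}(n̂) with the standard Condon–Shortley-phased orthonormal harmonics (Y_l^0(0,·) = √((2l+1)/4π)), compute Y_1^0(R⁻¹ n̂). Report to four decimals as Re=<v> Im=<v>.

Re=0.4816 Im=0.0000

Need the full column D^1_{m',0} for m'=−1..1 at α=5.7606, β=2.2787, γ=3.0743.
cos(β/2)=0.418185, sin(β/2)=0.908362
d^1_{-1,0}: single k=1 term ⇒ +0.537208;  D = +0.465508-0.268132i
d^1_{0,0}: k∈[0..1] ⇒ +0.174879 -0.825121 = -0.650243;  D = -0.650243+0.000000i
d^1_{1,0}: single k=0 term ⇒ -0.537208;  D = -0.465508-0.268132i
Y_1^{m'}(θ=2.4306,φ=5.6525) and Σ D·Y over m':
  (+0.4655-0.2681i)·(+0.1821+0.1330i)  (-0.6502+0.0000i)·(-0.3702+0.0000i)  (-0.4655-0.2681i)·(-0.1821+0.1330i)
Y_1^0(R⁻¹ n̂) = +0.481562+0.000000i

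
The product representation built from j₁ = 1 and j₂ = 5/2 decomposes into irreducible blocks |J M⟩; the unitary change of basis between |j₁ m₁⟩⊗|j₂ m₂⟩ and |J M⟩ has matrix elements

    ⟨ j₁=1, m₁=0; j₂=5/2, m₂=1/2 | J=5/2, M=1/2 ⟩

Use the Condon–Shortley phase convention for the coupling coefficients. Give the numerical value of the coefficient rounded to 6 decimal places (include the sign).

−√(1/35) = -0.169031

j₁+j₂−J=1  J+j₁−j₂=1  J−j₁+j₂=4  j₁+j₂+J+1=7
(j₁±m₁, j₂±m₂, J±M) = (1,1,3,2,3,2)
P² = 144/35
sum k=0..1:
  [0] +1/6 = 1/6
  [1] −1/4 = -1/4
S = -1/12
C² = P²·S² = 1/35 ; C = -0.169031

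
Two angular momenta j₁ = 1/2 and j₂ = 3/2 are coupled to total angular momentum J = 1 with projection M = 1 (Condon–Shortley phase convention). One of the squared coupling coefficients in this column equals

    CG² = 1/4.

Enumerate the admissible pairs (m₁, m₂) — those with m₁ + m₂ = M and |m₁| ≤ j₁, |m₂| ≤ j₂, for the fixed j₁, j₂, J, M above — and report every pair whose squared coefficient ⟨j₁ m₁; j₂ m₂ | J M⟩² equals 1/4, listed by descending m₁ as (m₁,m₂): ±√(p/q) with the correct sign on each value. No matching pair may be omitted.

(1/2,1/2): +√(1/4)

Admissible pairs with m₁+m₂ = M = 1: (-1/2,3/2), (1/2,1/2)
  (m₁,m₂)=(1/2,1/2): CG² = 1/4, CG = +√(1/4)   ← matches the target
  (m₁,m₂)=(-1/2,3/2): CG² = 3/4, CG = −√(3/4)
Pairs with CG² = 1/4: (1/2,1/2): +√(1/4)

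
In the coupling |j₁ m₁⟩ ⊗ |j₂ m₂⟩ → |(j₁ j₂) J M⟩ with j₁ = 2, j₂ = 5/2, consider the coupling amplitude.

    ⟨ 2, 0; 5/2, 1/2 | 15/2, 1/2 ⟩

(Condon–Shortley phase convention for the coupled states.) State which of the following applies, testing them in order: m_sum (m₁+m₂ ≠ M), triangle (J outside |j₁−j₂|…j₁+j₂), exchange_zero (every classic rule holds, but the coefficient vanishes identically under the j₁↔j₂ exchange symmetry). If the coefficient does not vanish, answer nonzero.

triangle

m-sum: m₁+m₂ = 0+1/2 = 1/2, M = 1/2  ✓
triangle: need |j₁−j₂| ≤ J ≤ j₁+j₂, i.e. J ∈ [1/2, 9/2]; J = 15/2 is outside ✗ ⇒ coefficient is 0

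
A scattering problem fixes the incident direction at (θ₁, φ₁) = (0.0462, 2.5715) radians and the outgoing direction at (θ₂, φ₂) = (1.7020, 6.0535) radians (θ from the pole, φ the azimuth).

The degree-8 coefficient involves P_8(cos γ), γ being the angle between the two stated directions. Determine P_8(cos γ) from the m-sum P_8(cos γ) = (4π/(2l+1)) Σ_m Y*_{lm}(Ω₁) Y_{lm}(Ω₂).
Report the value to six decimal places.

Term-by-term m-sum for l=8 (normalisation 4π/17 = 0.739198):
  term(m=-8) = -0.00000 - 0.00000j   from Y*(Ω₁)=-0.00000 + 0.00000j, Y(Ω₂)=-0.12677 + 0.46403j
  term(m=-7) = -0.00000 - 0.00000j   from Y*(Ω₁)=0.00000 - 0.00000j, Y(Ω₂)=0.00939 - 0.25374j
  term(m=-6) = 0.00000 + 0.00000j   from Y*(Ω₁)=-0.00000 + 0.00000j, Y(Ω₂)=-0.05087 - 0.26074j
  term(m=-5) = 0.00000 + 0.00000j   from Y*(Ω₁)=0.00000 + 0.00000j, Y(Ω₂)=0.11458 + 0.25494j
  term(m=-4) = 0.00000 - 0.00001j   from Y*(Ω₁)=-0.00004 - 0.00005j, Y(Ω₂)=0.11384 + 0.14911j
  term(m=-3) = 0.00020 - 0.00033j   from Y*(Ω₁)=0.00019 + 0.00135j, Y(Ω₂)=-0.22057 - 0.18170j
  term(m=-2) = -0.00255 + 0.00207j   from Y*(Ω₁)=0.00908 - 0.01977j, Y(Ω₂)=-0.13536 - 0.06696j
  term(m=-1) = -0.06051 + 0.02143j   from Y*(Ω₁)=-0.18830 + 0.12072j, Y(Ω₂)=0.27948 + 0.06535j
  term(m=+0) = 0.15661 + 0.00000j   from Y*(Ω₁)=1.11884 + 0.00000j, Y(Ω₂)=0.13998 + 0.00000j
  term(m=+1) = -0.06051 - 0.02143j   from Y*(Ω₁)=0.18830 + 0.12072j, Y(Ω₂)=-0.27948 + 0.06535j
  term(m=+2) = -0.00255 - 0.00207j   from Y*(Ω₁)=0.00908 + 0.01977j, Y(Ω₂)=-0.13536 + 0.06696j
  term(m=+3) = 0.00020 + 0.00033j   from Y*(Ω₁)=-0.00019 + 0.00135j, Y(Ω₂)=0.22057 - 0.18170j
  term(m=+4) = 0.00000 + 0.00001j   from Y*(Ω₁)=-0.00004 + 0.00005j, Y(Ω₂)=0.11384 - 0.14911j
  term(m=+5) = 0.00000 - 0.00000j   from Y*(Ω₁)=-0.00000 + 0.00000j, Y(Ω₂)=-0.11458 + 0.25494j
  term(m=+6) = 0.00000 - 0.00000j   from Y*(Ω₁)=-0.00000 - 0.00000j, Y(Ω₂)=-0.05087 + 0.26074j
  term(m=+7) = -0.00000 + 0.00000j   from Y*(Ω₁)=-0.00000 - 0.00000j, Y(Ω₂)=-0.00939 - 0.25374j
  term(m=+8) = -0.00000 + 0.00000j   from Y*(Ω₁)=-0.00000 - 0.00000j, Y(Ω₂)=-0.12677 - 0.46403j
Σ over m = 0.03089 - 0.00000j; ×(4π/17) → 0.02284 - 0.00000j. Real part: 0.022836

0.022836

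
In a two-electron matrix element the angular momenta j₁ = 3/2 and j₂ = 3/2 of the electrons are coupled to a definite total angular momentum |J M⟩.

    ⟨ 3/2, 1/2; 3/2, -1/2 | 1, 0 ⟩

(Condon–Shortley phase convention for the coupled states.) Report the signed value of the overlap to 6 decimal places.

−√(1/20) ≈ -0.223607

√[3·2!1!1!/5! · 2!1!1!2!1!1!] = √(1/5)
  +(−1)^0/∏(0,2,1,1,0,0)! = 1/2  (running 1/2)
  +(−1)^1/∏(1,1,0,0,1,1)! = -1  (running -1/2)
⟨..|..⟩ = √(1/5)·(-1/2) = -0.223607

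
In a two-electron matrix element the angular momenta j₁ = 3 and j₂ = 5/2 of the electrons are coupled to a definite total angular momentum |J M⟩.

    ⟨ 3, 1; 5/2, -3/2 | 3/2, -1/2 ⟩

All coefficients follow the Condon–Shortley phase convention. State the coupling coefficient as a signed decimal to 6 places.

j₁+j₂−J=4  J+j₁−j₂=2  J−j₁+j₂=1  j₁+j₂+J+1=8
(j₁±m₁, j₂±m₂, J±M) = (4,2,1,4,1,2)
P² = 384/35
sum k=0..1:
  [0] +1/48 = 1/48
  [1] −1/6 = -1/6
S = -7/48
C² = P²·S² = 7/30 ; C = -0.483046

-0.483046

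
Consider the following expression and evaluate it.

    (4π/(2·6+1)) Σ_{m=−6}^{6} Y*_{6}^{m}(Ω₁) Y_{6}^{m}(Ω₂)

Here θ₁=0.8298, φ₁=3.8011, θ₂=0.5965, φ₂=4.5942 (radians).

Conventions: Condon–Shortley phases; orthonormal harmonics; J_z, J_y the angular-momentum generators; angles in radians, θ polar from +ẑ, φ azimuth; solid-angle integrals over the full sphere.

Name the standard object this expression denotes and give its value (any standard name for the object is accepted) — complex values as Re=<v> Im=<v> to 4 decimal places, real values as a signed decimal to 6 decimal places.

Legendre polynomial (addition theorem), -0.403897

This sum is the spherical-harmonic addition theorem: it equals the Legendre polynomial P_l(cos γ) of the angle γ between the two directions.
Term-by-term m-sum for l=6 (normalisation 4π/13 = 0.966644):
  [-6]  conj(Y_{6,-6})(Ω₁) = -0.05342 - 0.05673j ; Y_{6,-6}(Ω₂) = -0.01152 - 0.00989j ; Δ = 0.00005 + 0.00118j
  [-5]  conj(Y_{6,-5})(Ω₁) = 0.24396 + 0.03836j ; Y_{6,-5}(Ω₂) = -0.04315 + 0.06431j ; Δ = -0.01299 + 0.01403j
  [-4]  conj(Y_{6,-4})(Ω₁) = -0.37151 + 0.20468j ; Y_{6,-4}(Ω₂) = 0.20652 + 0.10562j ; Δ = -0.09834 + 0.00303j
  [-3]  conj(Y_{6,-3})(Ω₁) = 0.14090 - 0.32621j ; Y_{6,-3}(Ω₂) = 0.15020 - 0.40572j ; Δ = -0.11119 - 0.10617j
  [-2]  conj(Y_{6,-2})(Ω₁) = -0.01547 - 0.06014j ; Y_{6,-2}(Ω₂) = -0.41358 - 0.09962j ; Δ = 0.00041 + 0.02641j
  [-1]  conj(Y_{6,-1})(Ω₁) = 0.29481 + 0.22857j ; Y_{6,-1}(Ω₂) = 0.00167 - 0.01409j ; Δ = 0.00372 - 0.00377j
  [+0]  conj(Y_{6,0})(Ω₁) = -0.04473 + 0.00000j ; Y_{6,0}(Ω₂) = -0.42161 + 0.00000j ; Δ = 0.01886 + 0.00000j
  [+1]  conj(Y_{6,1})(Ω₁) = -0.29481 + 0.22857j ; Y_{6,1}(Ω₂) = -0.00167 - 0.01409j ; Δ = 0.00372 + 0.00377j
  [+2]  conj(Y_{6,2})(Ω₁) = -0.01547 + 0.06014j ; Y_{6,2}(Ω₂) = -0.41358 + 0.09962j ; Δ = 0.00041 - 0.02641j
  [+3]  conj(Y_{6,3})(Ω₁) = -0.14090 - 0.32621j ; Y_{6,3}(Ω₂) = -0.15020 - 0.40572j ; Δ = -0.11119 + 0.10617j
  [+4]  conj(Y_{6,4})(Ω₁) = -0.37151 - 0.20468j ; Y_{6,4}(Ω₂) = 0.20652 - 0.10562j ; Δ = -0.09834 - 0.00303j
  [+5]  conj(Y_{6,5})(Ω₁) = -0.24396 + 0.03836j ; Y_{6,5}(Ω₂) = 0.04315 + 0.06431j ; Δ = -0.01299 - 0.01403j
  [+6]  conj(Y_{6,6})(Ω₁) = -0.05342 + 0.05673j ; Y_{6,6}(Ω₂) = -0.01152 + 0.00989j ; Δ = 0.00005 - 0.00118j
Accumulated sum -0.41783 - 0.00000j; after 4π/(2l+1) scaling, -0.40390 - 0.00000j ⇒ P_6 = -0.403897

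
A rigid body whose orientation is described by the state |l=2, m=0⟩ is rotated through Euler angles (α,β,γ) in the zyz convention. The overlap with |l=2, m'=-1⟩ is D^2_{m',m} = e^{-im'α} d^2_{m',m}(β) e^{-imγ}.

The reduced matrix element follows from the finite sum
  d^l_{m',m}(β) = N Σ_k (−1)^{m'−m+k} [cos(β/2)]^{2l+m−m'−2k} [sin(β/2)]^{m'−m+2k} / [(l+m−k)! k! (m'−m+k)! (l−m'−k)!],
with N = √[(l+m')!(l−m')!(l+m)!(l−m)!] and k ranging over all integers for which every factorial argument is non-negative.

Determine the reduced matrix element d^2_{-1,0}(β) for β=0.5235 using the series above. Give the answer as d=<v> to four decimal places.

d^2_{-1,0}(β=0.5235) via the finite sum:
Half-angle: c=0.965939, s=0.258771. N=√(1·6·2·2)=4.898979
k∈{1,2} keeps every argument non-negative
  k=1: (−1)^0·4.8990/(2)·0.9659^3·0.2588^1 = +0.571269
  k=2: (−1)^1·4.8990/(2)·0.9659^1·0.2588^3 = -0.040999
d^2_{-1,0}(0.5235) = +0.571269 -0.040999 = +0.530270

d=0.5303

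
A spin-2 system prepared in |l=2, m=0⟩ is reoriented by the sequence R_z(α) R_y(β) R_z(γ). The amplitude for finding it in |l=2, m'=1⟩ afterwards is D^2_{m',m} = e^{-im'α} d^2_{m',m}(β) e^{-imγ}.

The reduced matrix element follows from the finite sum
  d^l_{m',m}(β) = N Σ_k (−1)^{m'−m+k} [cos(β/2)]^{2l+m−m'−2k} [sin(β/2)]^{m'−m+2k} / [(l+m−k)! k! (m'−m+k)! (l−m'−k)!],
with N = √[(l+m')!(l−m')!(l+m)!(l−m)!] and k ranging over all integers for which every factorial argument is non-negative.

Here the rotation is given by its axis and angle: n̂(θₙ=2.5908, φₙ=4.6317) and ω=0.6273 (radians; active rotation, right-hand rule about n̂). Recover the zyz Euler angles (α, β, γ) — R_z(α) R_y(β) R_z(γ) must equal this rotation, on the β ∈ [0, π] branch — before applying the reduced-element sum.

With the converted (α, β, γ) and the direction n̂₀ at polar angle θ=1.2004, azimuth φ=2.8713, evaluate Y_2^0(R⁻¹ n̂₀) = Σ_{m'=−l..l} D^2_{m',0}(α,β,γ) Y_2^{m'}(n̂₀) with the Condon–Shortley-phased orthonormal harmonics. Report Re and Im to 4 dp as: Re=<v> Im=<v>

Re=0.0713 Im=0.0000

Axis–angle → zyz. n̂ = (sinθₙcosφₙ, sinθₙsinφₙ, cosθₙ) = (-0.042184, -0.521660, -0.852110), ω = 0.6273.
R = I cosω + sinω [n̂]ₓ + (1−cosω) n̂n̂ᵀ gives
  R = [+0.809954, +0.504345, -0.299351; -0.495966, +0.861424, +0.109388; +0.313037, +0.059868, +0.947852]
β = atan2(√(R₁₃²+R₂₃²), R₃₃) = 0.324369; α = atan2(R₂₃, R₁₃) mod 2π = 2.791248; γ = atan2(R₃₂, −R₃₁) mod 2π = 2.952626
Need the full column D^2_{m',0} for m'=−2..2 at α=2.7912, β=0.3244, γ=2.9526.
cos(β/2)=0.986877, sin(β/2)=0.161474
d^2_{-2,0}: single k=2 term ⇒ +0.062203;  D = +0.047548-0.040105i
d^2_{-1,0}: k∈[1..2] ⇒ +0.380162 -0.010178 = +0.369984;  D = -0.347509+0.126987i
d^2_{0,0}: k∈[0..2] ⇒ +0.948532 -0.101577 +0.000680 = +0.847635;  D = +0.847635+0.000000i
d^2_{1,0}: k∈[0..1] ⇒ -0.380162 +0.010178 = -0.369984;  D = +0.347509+0.126987i
d^2_{2,0}: single k=0 term ⇒ +0.062203;  D = +0.047548+0.040105i
Y_2^{m'}(θ=1.2004,φ=2.8713) and Σ D·Y over m':
  (+0.0475-0.0401i)·(+0.2878+0.1727i)  (-0.3475+0.1270i)·(-0.2512-0.0696i)  (+0.8476+0.0000i)·(-0.1914+0.0000i)  (+0.3475+0.1270i)·(+0.2512-0.0696i)  (+0.0475+0.0401i)·(+0.2878-0.1727i)
Y_2^0(R⁻¹ n̂) = +0.071258+0.000000i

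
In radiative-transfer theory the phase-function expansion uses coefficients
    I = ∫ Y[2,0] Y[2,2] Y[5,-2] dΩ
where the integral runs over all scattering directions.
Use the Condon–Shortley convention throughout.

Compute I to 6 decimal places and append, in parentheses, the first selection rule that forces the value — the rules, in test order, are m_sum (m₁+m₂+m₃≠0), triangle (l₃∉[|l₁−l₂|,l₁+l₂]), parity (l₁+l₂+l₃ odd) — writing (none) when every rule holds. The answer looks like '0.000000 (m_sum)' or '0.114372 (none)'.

0.000000 (triangle)

l₃=5 ∉ [0,4] — triangle fails ⇒ I = 0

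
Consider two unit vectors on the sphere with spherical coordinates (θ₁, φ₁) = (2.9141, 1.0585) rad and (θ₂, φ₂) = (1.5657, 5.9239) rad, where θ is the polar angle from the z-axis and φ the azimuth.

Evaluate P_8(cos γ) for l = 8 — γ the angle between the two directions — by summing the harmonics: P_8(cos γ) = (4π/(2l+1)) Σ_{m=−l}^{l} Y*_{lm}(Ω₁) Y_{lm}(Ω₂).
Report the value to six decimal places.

0.264964

Expand P_8 via completeness: Σ_{m} conj(Y_{8,m}) at Ω₁ times Y_{8,m} at Ω₂ —
  [-8]  conj(Y_{8,-8})(Ω₁) = -0.000002+0.000003i ; Y_{8,-8}(Ω₂) = -0.497072+0.136130i ; Δ = +0.000001-0.000002i
  [-7]  conj(Y_{8,-7})(Ω₁) = -0.000026-0.000054i ; Y_{8,-7}(Ω₂) = -0.008510+0.006161i ; Δ = +0.000001+0.000000i
  [-6]  conj(Y_{8,-6})(Ω₁) = +0.000654+0.000044i ; Y_{8,-6}(Ω₂) = +0.207733-0.313694i ; Δ = +0.000150-0.000196i
  [-5]  conj(Y_{8,-5})(Ω₁) = -0.002847+0.004345i ; Y_{8,-5}(Ω₂) = +0.002781-0.012115i ; Δ = +0.000045+0.000047i
  [-4]  conj(Y_{8,-4})(Ω₁) = -0.014054-0.027101i ; Y_{8,-4}(Ω₂) = +0.045047+0.335031i ; Δ = +0.008447-0.005929i
  [-3]  conj(Y_{8,-3})(Ω₁) = +0.131285+0.004453i ; Y_{8,-3}(Ω₂) = +0.006318+0.011761i ; Δ = +0.000777+0.001572i
  [-2]  conj(Y_{8,-2})(Ω₁) = -0.202568+0.333230i ; Y_{8,-2}(Ω₂) = -0.242583-0.212149i ; Δ = +0.119834-0.037861i
  [-1]  conj(Y_{8,-1})(Ω₁) = -0.332248-0.590791i ; Y_{8,-1}(Ω₂) = -0.012871-0.004834i ; Δ = +0.001420+0.009210i
  [+0]  conj(Y_{8,0})(Ω₁) = +0.305596-0.000000i ; Y_{8,0}(Ω₂) = +0.317740+0.000000i ; Δ = +0.097100+0.000000i
  [+1]  conj(Y_{8,1})(Ω₁) = +0.332248-0.590791i ; Y_{8,1}(Ω₂) = +0.012871-0.004834i ; Δ = +0.001420-0.009210i
  [+2]  conj(Y_{8,2})(Ω₁) = -0.202568-0.333230i ; Y_{8,2}(Ω₂) = -0.242583+0.212149i ; Δ = +0.119834+0.037861i
  [+3]  conj(Y_{8,3})(Ω₁) = -0.131285+0.004453i ; Y_{8,3}(Ω₂) = -0.006318+0.011761i ; Δ = +0.000777-0.001572i
  [+4]  conj(Y_{8,4})(Ω₁) = -0.014054+0.027101i ; Y_{8,4}(Ω₂) = +0.045047-0.335031i ; Δ = +0.008447+0.005929i
  [+5]  conj(Y_{8,5})(Ω₁) = +0.002847+0.004345i ; Y_{8,5}(Ω₂) = -0.002781-0.012115i ; Δ = +0.000045-0.000047i
  [+6]  conj(Y_{8,6})(Ω₁) = +0.000654-0.000044i ; Y_{8,6}(Ω₂) = +0.207733+0.313694i ; Δ = +0.000150+0.000196i
  [+7]  conj(Y_{8,7})(Ω₁) = +0.000026-0.000054i ; Y_{8,7}(Ω₂) = +0.008510+0.006161i ; Δ = +0.000001-0.000000i
  [+8]  conj(Y_{8,8})(Ω₁) = -0.000002-0.000003i ; Y_{8,8}(Ω₂) = -0.497072-0.136130i ; Δ = +0.000001+0.000002i
Total Σ_m = +0.358448+0.000000i. Multiply by 0.739198: +0.264964+0.000000i. P_8(cos γ) = 0.264964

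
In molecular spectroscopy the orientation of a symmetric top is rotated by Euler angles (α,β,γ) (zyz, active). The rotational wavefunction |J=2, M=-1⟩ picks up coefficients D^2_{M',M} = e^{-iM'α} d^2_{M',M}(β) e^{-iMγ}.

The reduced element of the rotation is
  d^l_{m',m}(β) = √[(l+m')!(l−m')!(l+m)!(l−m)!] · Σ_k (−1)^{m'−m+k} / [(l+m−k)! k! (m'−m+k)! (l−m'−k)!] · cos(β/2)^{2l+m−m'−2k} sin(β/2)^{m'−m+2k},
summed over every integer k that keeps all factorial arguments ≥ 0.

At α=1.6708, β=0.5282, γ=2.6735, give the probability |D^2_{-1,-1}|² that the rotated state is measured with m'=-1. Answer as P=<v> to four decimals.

D^2_{-1,-1}(1.6708,0.5282,2.6735) = e^{-i·-1·1.6708}·d^2_{-1,-1}(0.5282)·e^{-i·-1·2.6735}. Compute d first:
With c≡cos(β/2)=0.965328 and s≡sin(β/2)=0.261041, N=[1·6·1·6]^{1/2}=6.000000
Admissible k: 0..1 (factorial args all ≥0)
  k=0: (−1)^0·6.0000/(6)·0.9653^4·0.2610^0 = +0.868359
  k=1: (−1)^1·6.0000/(2)·0.9653^2·0.2610^2 = -0.190496
d^2_{-1,-1}(0.5282) = +0.868359 -0.190496 = +0.677863
|D^2_{-1,-1}|² = |d^2_{-1,-1}(β)|² = (+0.677863)² = 0.459498 (the z-rotation phases have unit modulus)

P=0.4595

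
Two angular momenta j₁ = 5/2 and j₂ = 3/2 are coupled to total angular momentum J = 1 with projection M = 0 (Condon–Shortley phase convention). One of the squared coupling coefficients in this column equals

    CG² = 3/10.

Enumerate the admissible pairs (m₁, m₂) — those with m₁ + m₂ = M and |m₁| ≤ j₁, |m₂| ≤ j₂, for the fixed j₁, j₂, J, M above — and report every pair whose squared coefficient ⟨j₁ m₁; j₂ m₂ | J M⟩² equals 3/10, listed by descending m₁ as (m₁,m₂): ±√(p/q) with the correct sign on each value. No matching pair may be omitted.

(1/2,-1/2): −√(3/10); (-1/2,1/2): +√(3/10)

Admissible pairs with m₁+m₂ = M = 0: (-3/2,3/2), (-1/2,1/2), (1/2,-1/2), (3/2,-3/2)
  (m₁,m₂)=(3/2,-3/2): CG² = 1/5, CG = +√(1/5)
  (m₁,m₂)=(1/2,-1/2): CG² = 3/10, CG = −√(3/10)   ← matches the target
  (m₁,m₂)=(-1/2,1/2): CG² = 3/10, CG = +√(3/10)   ← matches the target
  (m₁,m₂)=(-3/2,3/2): CG² = 1/5, CG = −√(1/5)
Pairs with CG² = 3/10: (1/2,-1/2): −√(3/10); (-1/2,1/2): +√(3/10)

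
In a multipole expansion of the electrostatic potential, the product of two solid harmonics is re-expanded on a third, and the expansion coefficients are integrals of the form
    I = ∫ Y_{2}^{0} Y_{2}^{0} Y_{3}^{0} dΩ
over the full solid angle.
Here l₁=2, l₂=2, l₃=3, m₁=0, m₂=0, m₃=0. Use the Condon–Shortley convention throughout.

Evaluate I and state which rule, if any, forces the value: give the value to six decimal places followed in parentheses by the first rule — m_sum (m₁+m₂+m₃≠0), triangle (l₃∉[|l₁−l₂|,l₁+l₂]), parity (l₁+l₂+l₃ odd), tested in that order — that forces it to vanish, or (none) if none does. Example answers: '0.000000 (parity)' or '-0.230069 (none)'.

Σlᵢ=7 odd — θ-integrand is odd under cosθ→−cosθ; I=0

0.000000 (parity)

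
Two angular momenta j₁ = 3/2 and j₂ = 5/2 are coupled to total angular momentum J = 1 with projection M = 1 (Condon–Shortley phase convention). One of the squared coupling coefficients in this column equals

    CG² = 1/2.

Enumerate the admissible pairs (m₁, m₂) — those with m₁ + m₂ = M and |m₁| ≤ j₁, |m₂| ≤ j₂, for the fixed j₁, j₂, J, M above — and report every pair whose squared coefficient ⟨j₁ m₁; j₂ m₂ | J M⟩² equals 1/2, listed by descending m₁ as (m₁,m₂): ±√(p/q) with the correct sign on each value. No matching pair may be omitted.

(-3/2,5/2): −√(1/2)

Admissible pairs with m₁+m₂ = M = 1: (-3/2,5/2), (-1/2,3/2), (1/2,1/2), (3/2,-1/2)
  (m₁,m₂)=(3/2,-1/2): CG² = 1/20, CG = +√(1/20)
  (m₁,m₂)=(1/2,1/2): CG² = 3/20, CG = −√(3/20)
  (m₁,m₂)=(-1/2,3/2): CG² = 3/10, CG = +√(3/10)
  (m₁,m₂)=(-3/2,5/2): CG² = 1/2, CG = −√(1/2)   ← matches the target
Pairs with CG² = 1/2: (-3/2,5/2): −√(1/2)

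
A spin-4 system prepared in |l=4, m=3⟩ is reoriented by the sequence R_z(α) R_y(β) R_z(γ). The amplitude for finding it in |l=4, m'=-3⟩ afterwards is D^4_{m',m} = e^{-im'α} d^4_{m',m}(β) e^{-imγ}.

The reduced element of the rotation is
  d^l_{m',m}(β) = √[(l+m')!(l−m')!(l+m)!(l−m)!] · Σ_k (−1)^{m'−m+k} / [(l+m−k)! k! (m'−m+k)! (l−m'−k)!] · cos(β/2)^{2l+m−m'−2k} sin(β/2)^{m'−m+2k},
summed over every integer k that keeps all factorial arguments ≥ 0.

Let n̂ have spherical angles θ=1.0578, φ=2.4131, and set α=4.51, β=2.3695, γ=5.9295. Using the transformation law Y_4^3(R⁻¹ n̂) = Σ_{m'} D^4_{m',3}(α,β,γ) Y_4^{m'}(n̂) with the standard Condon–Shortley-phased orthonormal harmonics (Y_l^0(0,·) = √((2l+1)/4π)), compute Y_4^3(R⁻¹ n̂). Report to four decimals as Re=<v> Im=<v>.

Need the full column D^4_{m',3} for m'=−4..4 at α=4.5100, β=2.3695, γ=5.9295.
cos(β/2)=0.376529, sin(β/2)=0.926405
d^4_{-4,3}: single k=7 term ⇒ +0.623662;  D = +0.604042+0.155203i
d^4_{-3,3}: k∈[6..7] ⇒ +0.627335 -0.542509 = +0.084826;  D = -0.037193+0.076237i
d^4_{-2,3}: k∈[5..6] ⇒ +0.408869 -0.825027 = -0.416158;  D = +0.329709+0.253928i
d^4_{-1,3}: k∈[4..5] ⇒ +0.195846 -0.711331 = -0.515485;  D = -0.390208+0.336842i
d^4_{0,3}: k∈[3..4] ⇒ +0.071196 -0.430985 = -0.359789;  D = -0.175559-0.314050i
d^4_{1,3}: k∈[2..3] ⇒ +0.019412 -0.195846 = -0.176434;  D = +0.168166-0.053378i
d^4_{2,3}: k∈[1..2] ⇒ +0.003719 -0.067543 = -0.063823;  D = +0.006687+0.063472i
d^4_{3,3}: k∈[0..1] ⇒ +0.000404 -0.017119 = -0.016715;  D = -0.016636-0.001626i
d^4_{4,3}: single k=0 term ⇒ -0.002811;  D = +0.000830-0.002686i
Y_4^{m'}(θ=1.0578,φ=2.4131) and Σ D·Y over m':
  (+0.6040+0.1552i)·(-0.2484+0.0575i)  (-0.0372+0.0762i)·(+0.2343-0.3319i)  (+0.3297+0.2539i)·(+0.0198+0.1731i)  (-0.3902+0.3368i)·(+0.1983+0.1770i)  (-0.1756-0.3140i)·(-0.2323+0.0000i)  (+0.1682-0.0534i)·(-0.1983+0.1770i)  (+0.0067+0.0635i)·(+0.0198-0.1731i)  (-0.0166-0.0016i)·(-0.2343-0.3319i)  (+0.0008-0.0027i)·(-0.2484-0.0575i)
Y_4^3(R⁻¹ n̂) = -0.285853+0.206175i

Re=-0.2859 Im=0.2062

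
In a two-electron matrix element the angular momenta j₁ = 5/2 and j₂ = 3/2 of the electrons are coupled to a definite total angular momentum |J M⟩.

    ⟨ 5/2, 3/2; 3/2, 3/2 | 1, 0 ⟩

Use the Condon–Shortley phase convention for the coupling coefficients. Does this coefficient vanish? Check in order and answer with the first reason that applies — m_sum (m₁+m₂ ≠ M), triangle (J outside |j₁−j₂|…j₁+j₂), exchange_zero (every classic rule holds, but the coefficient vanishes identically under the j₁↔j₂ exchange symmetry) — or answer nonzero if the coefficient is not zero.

m_sum

m-sum: m₁+m₂ = 3/2+3/2 = 3, M = 0  ✗ ⇒ coefficient is 0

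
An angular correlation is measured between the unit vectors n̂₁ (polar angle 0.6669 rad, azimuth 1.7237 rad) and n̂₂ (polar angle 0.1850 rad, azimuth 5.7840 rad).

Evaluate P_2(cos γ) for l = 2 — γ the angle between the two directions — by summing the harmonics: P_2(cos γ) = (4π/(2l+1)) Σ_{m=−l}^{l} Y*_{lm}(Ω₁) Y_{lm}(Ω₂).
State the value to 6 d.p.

Addition theorem: P_2(cos γ) = (4π/5) Σ_m Y*_{lm}(Ω₁) Y_{lm}(Ω₂), m = −2…2:
  term(m=-2) = (-0.000509, -0.001863)   from Y*(Ω₁)=(-0.140935, -0.044495), Y(Ω₂)=(0.007080, 0.010987)
  term(m=-1) = (-0.031828, 0.041686)   from Y*(Ω₁)=(-0.057188, 0.371096), Y(Ω₂)=(0.122638, 0.066868)
  term(m=+0) = (0.160930, 0.000000)   from Y*(Ω₁)=(0.268769, -0.000000), Y(Ω₂)=(0.598768, 0.000000)
  term(m=+1) = (-0.031828, -0.041686)   from Y*(Ω₁)=(0.057188, 0.371096), Y(Ω₂)=(-0.122638, 0.066868)
  term(m=+2) = (-0.000509, 0.001863)   from Y*(Ω₁)=(-0.140935, 0.044495), Y(Ω₂)=(0.007080, -0.010987)
Total Σ_m = (0.096257, 0.000000). Multiply by 2.513274: (0.241920, 0.000000). P_2(cos γ) = 0.241920

0.241920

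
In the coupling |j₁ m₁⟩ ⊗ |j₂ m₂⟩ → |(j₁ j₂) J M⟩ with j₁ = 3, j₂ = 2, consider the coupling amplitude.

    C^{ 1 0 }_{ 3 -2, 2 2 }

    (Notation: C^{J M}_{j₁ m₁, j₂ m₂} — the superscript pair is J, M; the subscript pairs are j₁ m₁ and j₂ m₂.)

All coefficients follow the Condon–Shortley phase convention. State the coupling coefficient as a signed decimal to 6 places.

+0.377964

√[3·4!2!0!/7! · 1!5!4!0!1!1!] = √(576/7)
  +(−1)^4/∏(4,0,1,0,1,0)! = 1/24  (running 1/24)
⟨..|..⟩ = √(576/7)·(1/24) = +0.377964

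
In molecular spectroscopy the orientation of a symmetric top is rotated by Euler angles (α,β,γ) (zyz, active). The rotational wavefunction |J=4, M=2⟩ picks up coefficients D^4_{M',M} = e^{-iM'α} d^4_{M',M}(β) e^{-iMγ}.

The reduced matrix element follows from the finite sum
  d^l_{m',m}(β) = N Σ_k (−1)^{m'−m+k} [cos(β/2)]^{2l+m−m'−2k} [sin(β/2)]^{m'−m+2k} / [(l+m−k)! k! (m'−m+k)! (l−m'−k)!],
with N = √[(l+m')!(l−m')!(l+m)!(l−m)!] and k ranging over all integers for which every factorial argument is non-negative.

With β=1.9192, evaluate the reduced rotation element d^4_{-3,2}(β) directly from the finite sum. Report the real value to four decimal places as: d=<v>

d^4_{-3,2}(β=1.9192) via the finite sum:
Half-angle: c=0.573848, s=0.818962. N=√(1·5040·720·2)=2693.993318
The bounds max(0,m−m')=5 and min(l+m,l−m')=6 give 2 terms
  k=5: (−1)^0·2693.9933/(240)·0.5738^3·0.8190^5 = +0.781437
  k=6: (−1)^1·2693.9933/(720)·0.5738^1·0.8190^7 = -0.530527
d^4_{-3,2}(1.9192) = +0.781437 -0.530527 = +0.250910

d=0.2509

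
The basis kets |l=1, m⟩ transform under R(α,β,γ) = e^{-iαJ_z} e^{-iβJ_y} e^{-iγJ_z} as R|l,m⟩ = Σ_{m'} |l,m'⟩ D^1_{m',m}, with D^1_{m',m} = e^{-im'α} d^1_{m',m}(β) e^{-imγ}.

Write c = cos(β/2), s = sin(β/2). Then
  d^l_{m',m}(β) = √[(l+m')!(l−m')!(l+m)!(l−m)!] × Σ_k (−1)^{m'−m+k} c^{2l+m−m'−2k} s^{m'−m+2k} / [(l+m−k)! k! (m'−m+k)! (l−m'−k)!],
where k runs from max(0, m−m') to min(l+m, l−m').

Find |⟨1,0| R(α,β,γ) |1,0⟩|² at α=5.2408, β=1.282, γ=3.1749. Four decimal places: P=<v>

P=0.0811

D^1_{0,0}(5.2408,1.2820,3.1749) = e^{-i·0·5.2408}·d^1_{0,0}(1.2820)·e^{-i·0·3.1749}. Compute d first:
With c≡cos(β/2)=0.801498 and s≡sin(β/2)=0.597997, N=[1·1·1·1]^{1/2}=1.000000
k∈{0,1} keeps every argument non-negative
  k=0: (−1)^0·1.0000/(1)·0.8015^2·0.5980^0 = +0.642399
  k=1: (−1)^1·1.0000/(1)·0.8015^0·0.5980^2 = -0.357601
d^1_{0,0}(1.2820) = +0.642399 -0.357601 = +0.284799
|D^1_{0,0}|² = |d^1_{0,0}(β)|² = (+0.284799)² = 0.081110 (the z-rotation phases have unit modulus)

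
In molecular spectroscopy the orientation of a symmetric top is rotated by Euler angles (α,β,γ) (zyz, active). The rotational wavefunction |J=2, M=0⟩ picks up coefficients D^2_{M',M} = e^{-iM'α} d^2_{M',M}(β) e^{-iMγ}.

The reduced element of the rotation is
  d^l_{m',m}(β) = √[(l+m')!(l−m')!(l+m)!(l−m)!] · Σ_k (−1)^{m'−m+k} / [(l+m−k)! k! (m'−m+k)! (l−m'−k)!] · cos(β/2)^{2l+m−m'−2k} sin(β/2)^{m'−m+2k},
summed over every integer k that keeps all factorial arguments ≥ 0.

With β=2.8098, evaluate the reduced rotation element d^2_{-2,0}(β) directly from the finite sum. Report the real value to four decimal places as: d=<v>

d=0.0650

d^2_{-2,0}(β=2.8098) via the finite sum:
c=cos(2.809800/2)=0.165136, s=sin(2.809800/2)=0.986271; N=√[1·24·2·2]=9.797959
k∈{2} keeps every argument non-negative
  k=2: (−1)^0·9.7980/(4)·0.1651^2·0.9863^2 = +0.064976
d^2_{-2,0}(2.8098) = +0.064976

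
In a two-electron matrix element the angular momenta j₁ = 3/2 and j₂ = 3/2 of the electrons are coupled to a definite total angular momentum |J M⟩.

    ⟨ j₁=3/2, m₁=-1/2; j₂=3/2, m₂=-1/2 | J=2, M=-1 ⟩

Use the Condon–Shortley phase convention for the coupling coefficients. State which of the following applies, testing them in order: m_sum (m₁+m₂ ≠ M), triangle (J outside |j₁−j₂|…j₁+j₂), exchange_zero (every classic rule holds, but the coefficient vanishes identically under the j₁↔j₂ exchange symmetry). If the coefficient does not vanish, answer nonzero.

m-sum: m₁+m₂ = -1/2+(-1/2) = -1, M = -1  ✓
triangle: |j₁−j₂| = 0 ≤ J = 2 ≤ j₁+j₂ = 3  ✓
exchange: j₁=j₂ and m₁=m₂, and (−1)^(j₁+j₂−J) = (−1)^1 = −1 forces ⟨j₁m₁;j₂m₂|JM⟩ = −⟨j₂m₂;j₁m₁|JM⟩ = −⟨j₁m₁;j₂m₂|JM⟩ ⇒ the coefficient vanishes identically
Racah sum check: Σ_k collapses to 0 ⇒ CG = 0

exchange_zero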